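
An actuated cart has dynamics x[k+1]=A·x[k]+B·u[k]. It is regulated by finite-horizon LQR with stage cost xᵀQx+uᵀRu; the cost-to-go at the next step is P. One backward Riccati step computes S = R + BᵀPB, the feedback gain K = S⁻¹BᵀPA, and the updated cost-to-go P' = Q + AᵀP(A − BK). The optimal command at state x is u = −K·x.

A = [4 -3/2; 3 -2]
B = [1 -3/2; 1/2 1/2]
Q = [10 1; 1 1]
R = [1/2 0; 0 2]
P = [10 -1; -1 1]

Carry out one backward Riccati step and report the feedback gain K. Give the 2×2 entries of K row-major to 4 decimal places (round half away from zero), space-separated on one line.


BᵀP = [9.5000 -0.5000; -15.5000 2.0000]
S = R + BᵀPB = [1/2 0; 0 2] + [9.2500 -14.5000; -14.5000 24.2500] = [9.7500 -14.5000; -14.5000 26.2500]
BᵀPA = [36.5000 -13.2500; -56.0000 19.2500]
K = S⁻¹·BᵀPA = [3.1984 -1.5034; -0.3666 -0.0971]
A−BK = [0.2517 -0.1423; 1.5841 -1.1997]
AᵀP(A−BK) = [7.7291 -4.0643; -4.0643 2.4494]
P' = Q + AᵀP(A−BK) = [17.7291 -3.0643; -3.0643 3.4494]
tr(P') = 21.1785

3.1984 -1.5034 -0.3666 -0.0971


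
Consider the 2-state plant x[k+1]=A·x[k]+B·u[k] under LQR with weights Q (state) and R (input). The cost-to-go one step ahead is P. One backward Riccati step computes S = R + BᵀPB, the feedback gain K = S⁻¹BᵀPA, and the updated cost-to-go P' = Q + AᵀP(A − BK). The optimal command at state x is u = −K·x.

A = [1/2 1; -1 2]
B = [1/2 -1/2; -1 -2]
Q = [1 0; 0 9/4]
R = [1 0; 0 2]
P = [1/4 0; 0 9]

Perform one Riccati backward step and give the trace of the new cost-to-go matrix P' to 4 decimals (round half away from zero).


5.1429

BᵀP = [0.1250 -9.0000; -0.1250 -18.0000]
S = R + BᵀPB = [1 0; 0 2] + [9.0625 17.9375; 17.9375 36.0625] = [10.0625 17.9375; 17.9375 38.0625]
BᵀPA = [9.0625 -17.8750; 17.9375 -36.1250]
K = S⁻¹·BᵀPA = [0.3786 -0.5286; 0.2929 -0.7000]
A−BK = [0.4571 0.9143; -0.0357 0.0714]
AᵀP(A−BK) = [0.3786 -0.5286; -0.5286 1.5143]
P' = Q + AᵀP(A−BK) = [1.3786 -0.5286; -0.5286 3.7643]
tr(P') = 5.1429


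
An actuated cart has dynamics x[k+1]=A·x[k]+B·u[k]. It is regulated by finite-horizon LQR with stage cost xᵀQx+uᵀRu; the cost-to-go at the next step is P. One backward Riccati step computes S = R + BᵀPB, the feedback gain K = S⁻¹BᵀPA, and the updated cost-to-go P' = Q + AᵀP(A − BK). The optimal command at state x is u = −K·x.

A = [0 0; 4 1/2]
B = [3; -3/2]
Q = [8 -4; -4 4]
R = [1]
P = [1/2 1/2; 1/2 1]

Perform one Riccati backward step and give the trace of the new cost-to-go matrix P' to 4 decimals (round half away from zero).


28.2500

BᵀP = [0.7500 0.0000]
S = R + BᵀPB = [1] + [2.2500] = [3.2500]
BᵀPA = [0.0000 0.0000]
K = S⁻¹·BᵀPA = [0.0000 0.0000]
A−BK = [0.0000 0.0000; 4.0000 0.5000]
AᵀP(A−BK) = [16.0000 2.0000; 2.0000 0.2500]
P' = Q + AᵀP(A−BK) = [24.0000 -2.0000; -2.0000 4.2500]
tr(P') = 28.2500


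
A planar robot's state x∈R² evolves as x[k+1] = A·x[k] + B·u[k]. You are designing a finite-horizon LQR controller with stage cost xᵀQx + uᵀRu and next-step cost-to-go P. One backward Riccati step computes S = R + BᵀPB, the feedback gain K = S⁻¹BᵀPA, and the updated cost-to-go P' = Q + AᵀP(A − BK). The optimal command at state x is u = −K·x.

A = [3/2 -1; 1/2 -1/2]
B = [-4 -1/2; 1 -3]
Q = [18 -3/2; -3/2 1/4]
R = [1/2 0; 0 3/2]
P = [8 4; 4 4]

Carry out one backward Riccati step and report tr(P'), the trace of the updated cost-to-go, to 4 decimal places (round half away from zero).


18.5279

BᵀP = [-28.0000 -12.0000; -16.0000 -14.0000]
S = R + BᵀPB = [1/2 0; 0 3/2] + [100.0000 50.0000; 50.0000 50.0000] = [100.5000 50.0000; 50.0000 51.5000]
BᵀPA = [-48.0000 34.0000; -31.0000 23.0000]
K = S⁻¹·BᵀPA = [-0.3446 0.2246; -0.2674 0.2285]
A−BK = [-0.0120 0.0127; 0.0424 -0.0390]
AᵀP(A−BK) = [0.1709 -0.1342; -0.1342 0.1070]
P' = Q + AᵀP(A−BK) = [18.1709 -1.6342; -1.6342 0.3570]
tr(P') = 18.5279


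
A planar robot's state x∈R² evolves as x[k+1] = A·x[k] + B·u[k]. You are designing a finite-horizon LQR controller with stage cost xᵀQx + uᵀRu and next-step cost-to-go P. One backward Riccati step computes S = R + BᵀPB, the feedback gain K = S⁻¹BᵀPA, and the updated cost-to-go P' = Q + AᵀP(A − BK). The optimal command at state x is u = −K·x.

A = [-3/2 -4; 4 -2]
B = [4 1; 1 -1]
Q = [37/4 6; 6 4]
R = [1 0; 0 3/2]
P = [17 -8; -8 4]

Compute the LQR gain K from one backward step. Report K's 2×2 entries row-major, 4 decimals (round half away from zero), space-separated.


-0.5542 -0.8675 -0.9540 0.0088

BᵀP = [60.0000 -28.0000; 25.0000 -12.0000]
S = R + BᵀPB = [1 0; 0 3/2] + [212.0000 88.0000; 88.0000 37.0000] = [213.0000 88.0000; 88.0000 38.5000]
BᵀPA = [-202.0000 -184.0000; -85.5000 -76.0000]
K = S⁻¹·BᵀPA = [-0.5542 -0.8675; -0.9540 0.0088]
A−BK = [1.6709 -0.5389; 3.6002 -1.1238]
AᵀP(A−BK) = [4.7314 -0.4797; -0.4797 1.0515]
P' = Q + AᵀP(A−BK) = [13.9814 5.5203; 5.5203 5.0515]
tr(P') = 19.0329


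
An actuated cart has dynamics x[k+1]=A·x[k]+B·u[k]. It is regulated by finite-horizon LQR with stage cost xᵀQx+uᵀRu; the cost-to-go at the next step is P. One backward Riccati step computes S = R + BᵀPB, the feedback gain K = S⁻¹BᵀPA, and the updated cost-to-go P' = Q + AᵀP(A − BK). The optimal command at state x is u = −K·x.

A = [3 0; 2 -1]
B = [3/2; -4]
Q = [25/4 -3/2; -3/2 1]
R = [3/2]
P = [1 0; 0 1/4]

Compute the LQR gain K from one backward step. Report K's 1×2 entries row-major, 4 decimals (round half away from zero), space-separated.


BᵀP = [1.5000 -1.0000]
S = R + BᵀPB = [3/2] + [6.2500] = [7.7500]
BᵀPA = [2.5000 1.0000]
K = S⁻¹·BᵀPA = [0.3226 0.1290]
A−BK = [2.5161 -0.1935; 3.2903 -0.4839]
AᵀP(A−BK) = [9.1935 -0.8226; -0.8226 0.1210]
P' = Q + AᵀP(A−BK) = [15.4435 -2.3226; -2.3226 1.1210]
tr(P') = 16.5645

0.3226 0.1290


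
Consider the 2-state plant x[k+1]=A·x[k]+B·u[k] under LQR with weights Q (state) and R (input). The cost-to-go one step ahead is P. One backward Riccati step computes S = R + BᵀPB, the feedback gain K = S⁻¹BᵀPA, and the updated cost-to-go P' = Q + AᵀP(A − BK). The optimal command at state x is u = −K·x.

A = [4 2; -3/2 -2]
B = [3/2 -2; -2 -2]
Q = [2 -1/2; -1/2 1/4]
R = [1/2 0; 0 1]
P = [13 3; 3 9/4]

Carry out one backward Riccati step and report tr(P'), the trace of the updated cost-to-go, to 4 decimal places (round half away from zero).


4.7795

BᵀP = [13.5000 0.0000; -32.0000 -10.5000]
S = R + BᵀPB = [1/2 0; 0 1] + [20.2500 -27.0000; -27.0000 85.0000] = [20.7500 -27.0000; -27.0000 86.0000]
BᵀPA = [54.0000 27.0000; -112.2500 -43.0000]
K = S⁻¹·BᵀPA = [1.5284 1.1000; -0.8254 -0.1547]
A−BK = [0.0566 0.0407; -0.0939 -0.1094]
AᵀP(A−BK) = [1.8789 0.9913; 0.9913 0.6506]
P' = Q + AᵀP(A−BK) = [3.8789 0.4913; 0.4913 0.9006]
tr(P') = 4.7795


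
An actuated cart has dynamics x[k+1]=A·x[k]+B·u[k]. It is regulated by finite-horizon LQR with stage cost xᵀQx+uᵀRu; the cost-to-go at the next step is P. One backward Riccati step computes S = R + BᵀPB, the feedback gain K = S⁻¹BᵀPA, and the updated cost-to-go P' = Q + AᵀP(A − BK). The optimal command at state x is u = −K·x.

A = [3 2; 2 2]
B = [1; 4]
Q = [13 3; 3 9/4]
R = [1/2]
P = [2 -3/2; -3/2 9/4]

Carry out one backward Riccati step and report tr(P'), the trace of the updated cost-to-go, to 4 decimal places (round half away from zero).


27.0613

BᵀP = [-4.0000 7.5000]
S = R + BᵀPB = [1/2] + [26.0000] = [26.5000]
BᵀPA = [3.0000 7.0000]
K = S⁻¹·BᵀPA = [0.1132 0.2642]
A−BK = [2.8868 1.7358; 1.5472 0.9434]
AᵀP(A−BK) = [8.6604 5.2075; 5.2075 3.1509]
P' = Q + AᵀP(A−BK) = [21.6604 8.2075; 8.2075 5.4009]
tr(P') = 27.0613


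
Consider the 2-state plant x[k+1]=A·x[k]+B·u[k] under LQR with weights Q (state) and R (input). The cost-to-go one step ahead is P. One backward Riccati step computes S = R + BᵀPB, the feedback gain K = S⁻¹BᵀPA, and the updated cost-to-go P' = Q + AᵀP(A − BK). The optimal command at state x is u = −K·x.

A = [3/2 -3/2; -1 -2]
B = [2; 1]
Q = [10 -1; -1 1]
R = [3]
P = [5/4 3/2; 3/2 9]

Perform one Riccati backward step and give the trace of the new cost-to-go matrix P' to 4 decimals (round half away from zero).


25.4293

BᵀP = [4.0000 12.0000]
S = R + BᵀPB = [3] + [20.0000] = [23.0000]
BᵀPA = [-6.0000 -30.0000]
K = S⁻¹·BᵀPA = [-0.2609 -1.3043]
A−BK = [2.0217 1.1087; -0.7391 -0.6957]
AᵀP(A−BK) = [5.7473 5.1114; 5.1114 8.6821]
P' = Q + AᵀP(A−BK) = [15.7473 4.1114; 4.1114 9.6821]
tr(P') = 25.4293


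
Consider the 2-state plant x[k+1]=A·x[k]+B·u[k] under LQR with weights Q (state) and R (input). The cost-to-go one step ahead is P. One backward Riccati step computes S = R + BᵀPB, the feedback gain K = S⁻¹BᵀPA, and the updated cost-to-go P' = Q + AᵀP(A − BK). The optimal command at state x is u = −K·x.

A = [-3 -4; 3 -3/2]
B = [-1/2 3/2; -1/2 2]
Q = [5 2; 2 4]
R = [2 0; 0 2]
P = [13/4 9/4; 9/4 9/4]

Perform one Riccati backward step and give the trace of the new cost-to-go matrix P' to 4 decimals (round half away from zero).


24.4828

BᵀP = [-2.7500 -2.2500; 9.3750 7.8750]
S = R + BᵀPB = [2 0; 0 2] + [2.5000 -8.6250; -8.6250 29.8125] = [4.5000 -8.6250; -8.6250 31.8125]
BᵀPA = [1.5000 14.3750; -4.5000 -49.3125]
K = S⁻¹·BᵀPA = [0.1295 0.4651; -0.1063 -1.4240]
A−BK = [-2.7757 -1.6314; 3.2774 1.5805]
AᵀP(A−BK) = [8.3272 4.8943; 4.8943 7.1556]
P' = Q + AᵀP(A−BK) = [13.3272 6.8943; 6.8943 11.1556]
tr(P') = 24.4828


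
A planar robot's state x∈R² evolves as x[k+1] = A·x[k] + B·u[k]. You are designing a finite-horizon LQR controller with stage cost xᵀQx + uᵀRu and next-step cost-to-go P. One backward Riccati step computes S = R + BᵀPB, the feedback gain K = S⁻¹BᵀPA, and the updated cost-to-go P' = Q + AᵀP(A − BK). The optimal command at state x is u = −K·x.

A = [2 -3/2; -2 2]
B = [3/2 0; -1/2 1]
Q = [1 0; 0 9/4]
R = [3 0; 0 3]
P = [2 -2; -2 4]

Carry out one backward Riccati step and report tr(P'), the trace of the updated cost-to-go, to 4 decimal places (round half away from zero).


BᵀP = [4.0000 -5.0000; -2.0000 4.0000]
S = R + BᵀPB = [3 0; 0 3] + [8.5000 -5.0000; -5.0000 4.0000] = [11.5000 -5.0000; -5.0000 7.0000]
BᵀPA = [18.0000 -16.0000; -12.0000 11.0000]
K = S⁻¹·BᵀPA = [1.1892 -1.0270; -0.8649 0.8378]
A−BK = [0.2162 0.0405; -0.5405 0.6486]
AᵀP(A−BK) = [8.2162 -7.4595; -7.4595 6.8514]
P' = Q + AᵀP(A−BK) = [9.2162 -7.4595; -7.4595 9.1014]
tr(P') = 18.3176

18.3176


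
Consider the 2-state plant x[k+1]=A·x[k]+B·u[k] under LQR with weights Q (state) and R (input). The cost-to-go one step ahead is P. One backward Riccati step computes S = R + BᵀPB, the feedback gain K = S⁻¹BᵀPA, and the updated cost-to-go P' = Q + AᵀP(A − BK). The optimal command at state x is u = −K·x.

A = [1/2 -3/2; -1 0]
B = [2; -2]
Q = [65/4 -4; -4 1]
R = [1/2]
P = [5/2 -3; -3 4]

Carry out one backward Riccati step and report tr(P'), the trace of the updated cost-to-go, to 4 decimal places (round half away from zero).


BᵀP = [11.0000 -14.0000]
S = R + BᵀPB = [1/2] + [50.0000] = [50.5000]
BᵀPA = [19.5000 -16.5000]
K = S⁻¹·BᵀPA = [0.3861 -0.3267]
A−BK = [-0.2723 -0.8465; -0.2277 -0.6535]
AᵀP(A−BK) = [0.0953 -0.0037; -0.0037 0.2339]
P' = Q + AᵀP(A−BK) = [16.3453 -4.0037; -4.0037 1.2339]
tr(P') = 17.5792

17.5792


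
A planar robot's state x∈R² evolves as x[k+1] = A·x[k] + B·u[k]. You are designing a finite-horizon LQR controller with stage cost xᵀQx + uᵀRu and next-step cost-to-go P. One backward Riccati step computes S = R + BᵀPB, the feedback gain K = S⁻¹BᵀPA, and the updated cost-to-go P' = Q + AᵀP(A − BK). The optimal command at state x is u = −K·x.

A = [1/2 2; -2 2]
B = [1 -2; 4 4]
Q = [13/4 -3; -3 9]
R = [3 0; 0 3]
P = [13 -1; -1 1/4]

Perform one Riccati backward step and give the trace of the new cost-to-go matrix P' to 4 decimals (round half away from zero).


15.3945

BᵀP = [9.0000 0.0000; -30.0000 3.0000]
S = R + BᵀPB = [3 0; 0 3] + [9.0000 -18.0000; -18.0000 72.0000] = [12.0000 -18.0000; -18.0000 75.0000]
BᵀPA = [4.5000 18.0000; -21.0000 -54.0000]
K = S⁻¹·BᵀPA = [-0.0703 0.6563; -0.2969 -0.5625]
A−BK = [-0.0234 0.2188; -0.5313 1.6250]
AᵀP(A−BK) = [0.3320 0.2344; 0.2344 2.8125]
P' = Q + AᵀP(A−BK) = [3.5820 -2.7656; -2.7656 11.8125]
tr(P') = 15.3945


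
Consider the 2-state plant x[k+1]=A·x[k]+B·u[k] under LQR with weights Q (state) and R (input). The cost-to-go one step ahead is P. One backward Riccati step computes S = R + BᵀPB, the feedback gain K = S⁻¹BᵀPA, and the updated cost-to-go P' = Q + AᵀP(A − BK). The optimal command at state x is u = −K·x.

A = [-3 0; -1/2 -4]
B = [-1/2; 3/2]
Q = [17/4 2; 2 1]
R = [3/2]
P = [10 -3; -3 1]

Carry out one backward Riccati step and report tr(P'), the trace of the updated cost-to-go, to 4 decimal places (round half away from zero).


21.2907

BᵀP = [-9.5000 3.0000]
S = R + BᵀPB = [3/2] + [9.2500] = [10.7500]
BᵀPA = [27.0000 -12.0000]
K = S⁻¹·BᵀPA = [2.5116 -1.1163]
A−BK = [-1.7442 -0.5581; -4.2674 -2.3256]
AᵀP(A−BK) = [13.4360 -3.8605; -3.8605 2.6047]
P' = Q + AᵀP(A−BK) = [17.6860 -1.8605; -1.8605 3.6047]
tr(P') = 21.2907


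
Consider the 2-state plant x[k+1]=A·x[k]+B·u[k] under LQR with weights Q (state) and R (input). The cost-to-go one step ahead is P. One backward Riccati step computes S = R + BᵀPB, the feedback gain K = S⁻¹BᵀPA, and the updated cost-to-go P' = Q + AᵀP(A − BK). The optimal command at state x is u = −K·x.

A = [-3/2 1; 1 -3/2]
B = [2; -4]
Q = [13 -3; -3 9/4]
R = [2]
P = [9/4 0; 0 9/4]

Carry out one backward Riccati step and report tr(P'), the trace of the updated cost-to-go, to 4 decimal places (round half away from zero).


17.7035

BᵀP = [4.5000 -9.0000]
S = R + BᵀPB = [2] + [45.0000] = [47.0000]
BᵀPA = [-15.7500 18.0000]
K = S⁻¹·BᵀPA = [-0.3351 0.3830]
A−BK = [-0.8298 0.2340; -0.3404 0.0319]
AᵀP(A−BK) = [2.0346 -0.7181; -0.7181 0.4189]
P' = Q + AᵀP(A−BK) = [15.0346 -3.7181; -3.7181 2.6689]
tr(P') = 17.7035


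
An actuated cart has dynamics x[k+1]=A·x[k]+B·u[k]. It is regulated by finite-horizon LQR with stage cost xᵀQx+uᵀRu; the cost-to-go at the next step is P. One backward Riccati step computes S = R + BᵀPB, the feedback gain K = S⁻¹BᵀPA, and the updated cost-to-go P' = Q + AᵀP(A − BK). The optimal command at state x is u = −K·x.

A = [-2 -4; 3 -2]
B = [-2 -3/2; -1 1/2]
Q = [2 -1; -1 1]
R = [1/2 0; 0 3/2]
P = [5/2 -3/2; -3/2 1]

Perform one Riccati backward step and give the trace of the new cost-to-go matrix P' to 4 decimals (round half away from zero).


BᵀP = [-3.5000 2.0000; -4.5000 2.7500]
S = R + BᵀPB = [1/2 0; 0 3/2] + [5.0000 6.2500; 6.2500 8.1250] = [5.5000 6.2500; 6.2500 9.6250]
BᵀPA = [13.0000 10.0000; 17.2500 12.5000]
K = S⁻¹·BᵀPA = [1.2477 1.3063; 0.9820 0.4505]
A−BK = [1.9685 -0.7117; 3.7568 -0.9189]
AᵀP(A−BK) = [3.8401 1.2477; 1.2477 1.3063]
P' = Q + AᵀP(A−BK) = [5.8401 0.2477; 0.2477 2.3063]
tr(P') = 8.1464

8.1464


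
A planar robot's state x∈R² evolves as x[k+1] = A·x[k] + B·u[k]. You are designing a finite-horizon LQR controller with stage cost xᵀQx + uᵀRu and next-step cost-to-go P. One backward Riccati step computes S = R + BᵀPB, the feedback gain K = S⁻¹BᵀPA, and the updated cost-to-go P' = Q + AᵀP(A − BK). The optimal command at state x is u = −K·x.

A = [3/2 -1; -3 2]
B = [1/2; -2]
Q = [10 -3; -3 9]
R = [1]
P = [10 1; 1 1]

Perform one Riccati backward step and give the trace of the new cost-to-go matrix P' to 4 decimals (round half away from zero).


BᵀP = [3.0000 -1.5000]
S = R + BᵀPB = [1] + [4.5000] = [5.5000]
BᵀPA = [9.0000 -6.0000]
K = S⁻¹·BᵀPA = [1.6364 -1.0909]
A−BK = [0.6818 -0.4545; 0.2727 -0.1818]
AᵀP(A−BK) = [7.7727 -5.1818; -5.1818 3.4545]
P' = Q + AᵀP(A−BK) = [17.7727 -8.1818; -8.1818 12.4545]
tr(P') = 30.2273

30.2273


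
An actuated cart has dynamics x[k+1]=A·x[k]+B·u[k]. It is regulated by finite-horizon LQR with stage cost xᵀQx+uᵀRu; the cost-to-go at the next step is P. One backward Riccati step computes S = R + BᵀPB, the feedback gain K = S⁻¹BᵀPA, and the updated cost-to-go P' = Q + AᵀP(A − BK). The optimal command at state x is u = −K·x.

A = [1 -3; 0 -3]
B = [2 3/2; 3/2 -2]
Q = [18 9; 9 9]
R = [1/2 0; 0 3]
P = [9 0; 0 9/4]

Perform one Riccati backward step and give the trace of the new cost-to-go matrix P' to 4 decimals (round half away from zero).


BᵀP = [18.0000 3.3750; 13.5000 -4.5000]
S = R + BᵀPB = [1/2 0; 0 3] + [41.0625 20.2500; 20.2500 29.2500] = [41.5625 20.2500; 20.2500 32.2500]
BᵀPA = [18.0000 -64.1250; 13.5000 -27.0000]
K = S⁻¹·BᵀPA = [0.3301 -1.6352; 0.2113 0.1896]
A−BK = [0.0228 -0.0139; -0.0726 -0.1681]
AᵀP(A−BK) = [0.2050 -0.1252; -0.1252 1.5101]
P' = Q + AᵀP(A−BK) = [18.2050 8.8748; 8.8748 10.5101]
tr(P') = 28.7150

28.7150


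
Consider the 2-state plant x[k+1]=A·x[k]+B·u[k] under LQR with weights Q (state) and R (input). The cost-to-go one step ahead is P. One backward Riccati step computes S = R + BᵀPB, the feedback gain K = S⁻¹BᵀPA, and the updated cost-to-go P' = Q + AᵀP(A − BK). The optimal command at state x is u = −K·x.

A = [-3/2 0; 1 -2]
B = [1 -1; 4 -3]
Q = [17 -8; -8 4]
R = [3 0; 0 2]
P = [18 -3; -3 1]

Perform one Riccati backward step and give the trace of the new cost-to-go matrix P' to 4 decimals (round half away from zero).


BᵀP = [6.0000 1.0000; -9.0000 0.0000]
S = R + BᵀPB = [3 0; 0 2] + [10.0000 -9.0000; -9.0000 9.0000] = [13.0000 -9.0000; -9.0000 11.0000]
BᵀPA = [-8.0000 -2.0000; 13.5000 0.0000]
K = S⁻¹·BᵀPA = [0.5403 -0.3548; 1.6694 -0.2903]
A−BK = [-0.3710 0.0645; 3.8468 -1.4516]
AᵀP(A−BK) = [32.2863 -9.9194; -9.9194 3.2903]
P' = Q + AᵀP(A−BK) = [49.2863 -17.9194; -17.9194 7.2903]
tr(P') = 56.5766

56.5766


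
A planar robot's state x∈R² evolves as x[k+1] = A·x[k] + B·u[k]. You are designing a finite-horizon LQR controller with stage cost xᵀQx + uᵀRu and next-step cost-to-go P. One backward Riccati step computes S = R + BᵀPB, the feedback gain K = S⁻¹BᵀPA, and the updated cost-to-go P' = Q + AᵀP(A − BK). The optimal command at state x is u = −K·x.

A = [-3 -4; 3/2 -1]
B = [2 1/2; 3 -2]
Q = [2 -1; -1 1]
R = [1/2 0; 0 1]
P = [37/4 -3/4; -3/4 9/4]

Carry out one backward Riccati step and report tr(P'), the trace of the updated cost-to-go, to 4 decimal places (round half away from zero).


BᵀP = [16.2500 5.2500; 6.1250 -4.8750]
S = R + BᵀPB = [1/2 0; 0 1] + [48.2500 -2.3750; -2.3750 12.8125] = [48.7500 -2.3750; -2.3750 13.8125]
BᵀPA = [-40.8750 -70.2500; -25.6875 -19.6250]
K = S⁻¹·BᵀPA = [-0.9369 -1.5230; -2.0208 -1.6827]
A−BK = [-0.1158 -0.1127; 0.2691 0.2036]
AᵀP(A−BK) = [4.8562 4.3982; 4.3982 4.2363]
P' = Q + AᵀP(A−BK) = [6.8562 3.3982; 3.3982 5.2363]
tr(P') = 12.0925

12.0925


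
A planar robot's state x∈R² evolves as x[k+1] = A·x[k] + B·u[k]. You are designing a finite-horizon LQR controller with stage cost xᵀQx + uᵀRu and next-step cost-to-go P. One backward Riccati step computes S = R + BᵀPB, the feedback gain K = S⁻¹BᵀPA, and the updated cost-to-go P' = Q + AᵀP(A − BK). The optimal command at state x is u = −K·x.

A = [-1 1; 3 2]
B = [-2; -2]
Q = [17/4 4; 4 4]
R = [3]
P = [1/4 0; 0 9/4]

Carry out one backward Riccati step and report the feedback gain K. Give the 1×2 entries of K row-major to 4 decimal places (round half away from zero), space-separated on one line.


BᵀP = [-0.5000 -4.5000]
S = R + BᵀPB = [3] + [10.0000] = [13.0000]
BᵀPA = [-13.0000 -9.5000]
K = S⁻¹·BᵀPA = [-1.0000 -0.7308]
A−BK = [-3.0000 -0.4615; 1.0000 0.5385]
AᵀP(A−BK) = [7.5000 3.7500; 3.7500 2.3077]
P' = Q + AᵀP(A−BK) = [11.7500 7.7500; 7.7500 6.3077]
tr(P') = 18.0577

-1.0000 -0.7308


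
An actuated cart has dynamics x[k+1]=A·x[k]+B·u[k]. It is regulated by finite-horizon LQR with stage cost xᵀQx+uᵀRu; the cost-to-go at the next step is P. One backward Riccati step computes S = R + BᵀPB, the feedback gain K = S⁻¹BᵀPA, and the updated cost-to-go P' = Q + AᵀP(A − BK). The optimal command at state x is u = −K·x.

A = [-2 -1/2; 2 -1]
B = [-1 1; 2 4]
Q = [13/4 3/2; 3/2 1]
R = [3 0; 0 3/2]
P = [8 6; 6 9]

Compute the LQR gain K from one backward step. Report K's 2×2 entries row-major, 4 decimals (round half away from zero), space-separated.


1.1313 0.1010 -0.1927 -0.3139

BᵀP = [4.0000 12.0000; 32.0000 42.0000]
S = R + BᵀPB = [3 0; 0 3/2] + [20.0000 52.0000; 52.0000 200.0000] = [23.0000 52.0000; 52.0000 201.5000]
BᵀPA = [16.0000 -14.0000; 20.0000 -58.0000]
K = S⁻¹·BᵀPA = [1.1313 0.1010; -0.1927 -0.3139]
A−BK = [-0.6760 -0.0851; 0.5082 0.0536]
AᵀP(A−BK) = [5.7529 0.6620; 0.6620 0.2075]
P' = Q + AᵀP(A−BK) = [9.0029 2.1620; 2.1620 1.2075]
tr(P') = 10.2104


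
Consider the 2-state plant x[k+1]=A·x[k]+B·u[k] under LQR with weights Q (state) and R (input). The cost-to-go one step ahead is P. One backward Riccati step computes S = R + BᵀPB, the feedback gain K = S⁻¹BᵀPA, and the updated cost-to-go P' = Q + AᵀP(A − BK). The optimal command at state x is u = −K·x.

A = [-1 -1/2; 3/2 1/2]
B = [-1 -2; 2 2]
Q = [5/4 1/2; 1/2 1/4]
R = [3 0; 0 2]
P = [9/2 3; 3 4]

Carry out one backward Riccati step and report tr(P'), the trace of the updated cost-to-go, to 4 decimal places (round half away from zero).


BᵀP = [1.5000 5.0000; -3.0000 2.0000]
S = R + BᵀPB = [3 0; 0 2] + [8.5000 7.0000; 7.0000 10.0000] = [11.5000 7.0000; 7.0000 12.0000]
BᵀPA = [6.0000 1.7500; 6.0000 2.5000]
K = S⁻¹·BᵀPA = [0.3371 0.0393; 0.3034 0.1854]
A−BK = [-0.0562 -0.0899; 0.2191 0.0506]
AᵀP(A−BK) = [0.6573 0.1517; 0.1517 0.0927]
P' = Q + AᵀP(A−BK) = [1.9073 0.6517; 0.6517 0.3427]
tr(P') = 2.2500

2.2500


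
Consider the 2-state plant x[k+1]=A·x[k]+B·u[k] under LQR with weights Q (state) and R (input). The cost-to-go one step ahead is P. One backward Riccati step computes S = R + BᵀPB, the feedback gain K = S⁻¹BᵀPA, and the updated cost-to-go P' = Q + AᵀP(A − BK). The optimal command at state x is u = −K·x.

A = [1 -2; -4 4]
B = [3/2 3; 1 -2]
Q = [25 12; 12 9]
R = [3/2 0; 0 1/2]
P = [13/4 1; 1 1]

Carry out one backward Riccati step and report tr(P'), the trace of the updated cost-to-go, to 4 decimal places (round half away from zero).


39.8585

BᵀP = [5.8750 2.5000; 7.7500 1.0000]
S = R + BᵀPB = [3/2 0; 0 1/2] + [11.3125 12.6250; 12.6250 21.2500] = [12.8125 12.6250; 12.6250 21.7500]
BᵀPA = [-4.1250 -1.7500; 3.7500 -11.5000]
K = S⁻¹·BᵀPA = [-1.1491 0.8981; 0.8394 -1.0500]
A−BK = [0.2054 -0.1970; -1.1721 1.0018]
AᵀP(A−BK) = [3.3623 -2.8577; -2.8577 2.4962]
P' = Q + AᵀP(A−BK) = [28.3623 9.1423; 9.1423 11.4962]
tr(P') = 39.8585


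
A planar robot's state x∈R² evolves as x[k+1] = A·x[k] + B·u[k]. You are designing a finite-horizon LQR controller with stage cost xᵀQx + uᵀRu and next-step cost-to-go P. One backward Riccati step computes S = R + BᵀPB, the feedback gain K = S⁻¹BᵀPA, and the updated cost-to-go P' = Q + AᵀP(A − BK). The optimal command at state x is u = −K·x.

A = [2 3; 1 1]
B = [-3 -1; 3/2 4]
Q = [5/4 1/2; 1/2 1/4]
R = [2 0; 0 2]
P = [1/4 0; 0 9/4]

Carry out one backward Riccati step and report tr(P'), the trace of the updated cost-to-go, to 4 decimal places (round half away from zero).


BᵀP = [-0.7500 3.3750; -0.2500 9.0000]
S = R + BᵀPB = [2 0; 0 2] + [7.3125 14.2500; 14.2500 36.2500] = [9.3125 14.2500; 14.2500 38.2500]
BᵀPA = [1.8750 1.1250; 8.5000 8.2500]
K = S⁻¹·BᵀPA = [-0.3226 -0.4867; 0.3424 0.3970]
A−BK = [1.3746 1.9369; 0.1143 0.1420]
AᵀP(A−BK) = [0.9444 1.2880; 1.2880 1.7723]
P' = Q + AᵀP(A−BK) = [2.1944 1.7880; 1.7880 2.0223]
tr(P') = 4.2167

4.2167


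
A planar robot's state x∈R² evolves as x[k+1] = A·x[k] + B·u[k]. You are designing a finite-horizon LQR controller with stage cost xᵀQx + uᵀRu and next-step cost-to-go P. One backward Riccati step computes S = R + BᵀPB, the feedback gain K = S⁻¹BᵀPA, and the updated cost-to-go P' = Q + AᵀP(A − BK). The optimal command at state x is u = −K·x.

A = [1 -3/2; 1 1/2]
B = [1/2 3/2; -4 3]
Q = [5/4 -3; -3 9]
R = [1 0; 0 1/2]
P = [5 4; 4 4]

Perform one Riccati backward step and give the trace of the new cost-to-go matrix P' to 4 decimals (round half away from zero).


BᵀP = [-13.5000 -14.0000; 19.5000 18.0000]
S = R + BᵀPB = [1 0; 0 1/2] + [49.2500 -62.2500; -62.2500 83.2500] = [50.2500 -62.2500; -62.2500 83.7500]
BᵀPA = [-27.5000 13.2500; 37.5000 -20.2500]
K = S⁻¹·BᵀPA = [0.0937 -0.4526; 0.5174 -0.5782]
A−BK = [0.1770 -0.4064; -0.1774 0.4243]
AᵀP(A−BK) = [0.1740 -0.2640; -0.2640 0.5384]
P' = Q + AᵀP(A−BK) = [1.4240 -3.2640; -3.2640 9.5384]
tr(P') = 10.9624

10.9624


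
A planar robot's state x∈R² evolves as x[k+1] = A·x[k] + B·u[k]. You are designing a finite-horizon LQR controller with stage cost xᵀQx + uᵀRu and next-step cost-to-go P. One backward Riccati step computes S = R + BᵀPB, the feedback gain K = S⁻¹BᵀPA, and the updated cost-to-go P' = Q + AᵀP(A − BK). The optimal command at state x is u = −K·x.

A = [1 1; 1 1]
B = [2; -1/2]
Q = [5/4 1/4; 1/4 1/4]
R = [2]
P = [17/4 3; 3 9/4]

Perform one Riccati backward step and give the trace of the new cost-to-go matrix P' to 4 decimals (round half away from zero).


5.7051

BᵀP = [7.0000 4.8750]
S = R + BᵀPB = [2] + [11.5625] = [13.5625]
BᵀPA = [11.8750 11.8750]
K = S⁻¹·BᵀPA = [0.8756 0.8756]
A−BK = [-0.7512 -0.7512; 1.4378 1.4378]
AᵀP(A−BK) = [2.1025 2.1025; 2.1025 2.1025]
P' = Q + AᵀP(A−BK) = [3.3525 2.3525; 2.3525 2.3525]
tr(P') = 5.7051


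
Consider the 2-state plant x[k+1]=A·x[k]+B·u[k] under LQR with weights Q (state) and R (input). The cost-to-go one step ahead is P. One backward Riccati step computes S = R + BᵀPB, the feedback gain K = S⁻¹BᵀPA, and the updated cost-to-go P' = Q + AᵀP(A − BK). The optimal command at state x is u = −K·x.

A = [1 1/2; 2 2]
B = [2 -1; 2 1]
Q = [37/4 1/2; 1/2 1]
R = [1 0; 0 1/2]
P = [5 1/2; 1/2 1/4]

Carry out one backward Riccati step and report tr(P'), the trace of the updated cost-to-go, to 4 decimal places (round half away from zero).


11.0733

BᵀP = [11.0000 1.5000; -4.5000 -0.2500]
S = R + BᵀPB = [1 0; 0 1/2] + [25.0000 -9.5000; -9.5000 4.2500] = [26.0000 -9.5000; -9.5000 4.7500]
BᵀPA = [14.0000 8.5000; -5.0000 -2.7500]
K = S⁻¹·BᵀPA = [0.5714 0.4286; 0.0902 0.2782]
A−BK = [-0.0526 -0.0789; 0.7669 0.8647]
AᵀP(A−BK) = [0.4511 0.3910; 0.3910 0.3722]
P' = Q + AᵀP(A−BK) = [9.7011 0.8910; 0.8910 1.3722]
tr(P') = 11.0733


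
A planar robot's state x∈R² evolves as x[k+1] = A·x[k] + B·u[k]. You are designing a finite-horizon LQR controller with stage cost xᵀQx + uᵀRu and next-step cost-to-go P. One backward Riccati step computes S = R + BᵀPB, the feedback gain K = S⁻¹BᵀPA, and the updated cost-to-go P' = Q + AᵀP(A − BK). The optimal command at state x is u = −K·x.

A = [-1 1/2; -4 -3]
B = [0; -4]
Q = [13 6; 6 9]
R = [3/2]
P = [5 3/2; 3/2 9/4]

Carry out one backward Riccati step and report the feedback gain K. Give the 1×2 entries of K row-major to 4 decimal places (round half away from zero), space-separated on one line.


BᵀP = [-6.0000 -9.0000]
S = R + BᵀPB = [3/2] + [36.0000] = [37.5000]
BᵀPA = [42.0000 24.0000]
K = S⁻¹·BᵀPA = [1.1200 0.6400]
A−BK = [-1.0000 0.5000; 0.4800 -0.4400]
AᵀP(A−BK) = [5.9600 -0.8800; -0.8800 1.6400]
P' = Q + AᵀP(A−BK) = [18.9600 5.1200; 5.1200 10.6400]
tr(P') = 29.6000

1.1200 0.6400


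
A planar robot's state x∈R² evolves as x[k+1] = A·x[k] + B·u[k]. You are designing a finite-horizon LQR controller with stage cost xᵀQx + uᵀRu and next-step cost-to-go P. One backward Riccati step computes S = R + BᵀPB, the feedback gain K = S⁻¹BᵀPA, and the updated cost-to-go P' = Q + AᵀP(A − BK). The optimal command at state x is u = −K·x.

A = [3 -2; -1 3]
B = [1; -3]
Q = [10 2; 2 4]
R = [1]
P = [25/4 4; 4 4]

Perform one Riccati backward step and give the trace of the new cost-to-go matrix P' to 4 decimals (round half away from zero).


BᵀP = [-5.7500 -8.0000]
S = R + BᵀPB = [1] + [18.2500] = [19.2500]
BᵀPA = [-9.2500 -12.5000]
K = S⁻¹·BᵀPA = [-0.4805 -0.6494]
A−BK = [3.4805 -1.3506; -2.4416 1.0519]
AᵀP(A−BK) = [31.8052 -11.5065; -11.5065 4.8831]
P' = Q + AᵀP(A−BK) = [41.8052 -9.5065; -9.5065 8.8831]
tr(P') = 50.6883

50.6883


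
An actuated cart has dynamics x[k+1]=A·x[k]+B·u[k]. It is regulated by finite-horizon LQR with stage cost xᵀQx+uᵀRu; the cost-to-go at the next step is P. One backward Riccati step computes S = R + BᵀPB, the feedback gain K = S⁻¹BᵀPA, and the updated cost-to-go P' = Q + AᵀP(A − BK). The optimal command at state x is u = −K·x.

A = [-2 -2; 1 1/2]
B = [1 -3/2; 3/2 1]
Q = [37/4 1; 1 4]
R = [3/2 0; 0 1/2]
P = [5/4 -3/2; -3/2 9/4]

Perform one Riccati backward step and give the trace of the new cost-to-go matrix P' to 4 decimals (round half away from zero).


BᵀP = [-1.0000 1.8750; -3.3750 4.5000]
S = R + BᵀPB = [3/2 0; 0 1/2] + [1.8125 3.3750; 3.3750 9.5625] = [3.3125 3.3750; 3.3750 10.0625]
BᵀPA = [3.8750 2.9375; 11.2500 9.0000]
K = S⁻¹·BᵀPA = [0.0466 -0.0372; 1.1024 0.9069]
A−BK = [-0.3931 -0.6025; -0.1723 -0.3511]
AᵀP(A−BK) = [0.6676 0.5667; 0.5667 0.5098]
P' = Q + AᵀP(A−BK) = [9.9176 1.5667; 1.5667 4.5098]
tr(P') = 14.4274

14.4274


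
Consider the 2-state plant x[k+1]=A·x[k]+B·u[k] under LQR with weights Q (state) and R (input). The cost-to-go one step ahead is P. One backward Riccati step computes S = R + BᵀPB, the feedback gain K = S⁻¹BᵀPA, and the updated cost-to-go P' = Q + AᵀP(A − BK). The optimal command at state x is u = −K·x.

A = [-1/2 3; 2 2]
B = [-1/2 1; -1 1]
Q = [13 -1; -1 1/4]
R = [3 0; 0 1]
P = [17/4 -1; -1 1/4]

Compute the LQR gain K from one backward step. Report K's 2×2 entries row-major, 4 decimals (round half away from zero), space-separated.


0.0909 -0.2626 -0.8701 2.2915

BᵀP = [-1.1250 0.2500; 3.2500 -0.7500]
S = R + BᵀPB = [3 0; 0 1] + [0.3125 -0.8750; -0.8750 2.5000] = [3.3125 -0.8750; -0.8750 3.5000]
BᵀPA = [1.0625 -2.8750; -3.1250 8.2500]
K = S⁻¹·BᵀPA = [0.0909 -0.2626; -0.8701 2.2915]
A−BK = [0.4156 0.5772; 2.9610 -0.5541]
AᵀP(A−BK) = [1.2468 -2.9351; -2.9351 7.5902]
P' = Q + AᵀP(A−BK) = [14.2468 -3.9351; -3.9351 7.8402]
tr(P') = 22.0869


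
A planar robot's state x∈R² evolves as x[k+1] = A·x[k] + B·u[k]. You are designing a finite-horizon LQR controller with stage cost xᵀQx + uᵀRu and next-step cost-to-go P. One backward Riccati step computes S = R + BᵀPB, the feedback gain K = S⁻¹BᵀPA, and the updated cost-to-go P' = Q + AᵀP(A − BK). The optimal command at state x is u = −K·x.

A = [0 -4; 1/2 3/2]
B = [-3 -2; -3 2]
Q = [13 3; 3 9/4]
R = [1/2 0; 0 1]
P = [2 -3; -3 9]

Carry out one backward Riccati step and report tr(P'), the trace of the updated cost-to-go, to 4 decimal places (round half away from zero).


17.1640

BᵀP = [3.0000 -18.0000; -10.0000 24.0000]
S = R + BᵀPB = [1/2 0; 0 1] + [45.0000 -42.0000; -42.0000 68.0000] = [45.5000 -42.0000; -42.0000 69.0000]
BᵀPA = [-9.0000 -39.0000; 12.0000 76.0000]
K = S⁻¹·BᵀPA = [-0.0851 0.3642; 0.1221 1.3232]
A−BK = [-0.0109 -0.2610; 0.0005 -0.0536]
AᵀP(A−BK) = [0.0188 0.1502; 0.1502 1.8952]
P' = Q + AᵀP(A−BK) = [13.0188 3.1502; 3.1502 4.1452]
tr(P') = 17.1640


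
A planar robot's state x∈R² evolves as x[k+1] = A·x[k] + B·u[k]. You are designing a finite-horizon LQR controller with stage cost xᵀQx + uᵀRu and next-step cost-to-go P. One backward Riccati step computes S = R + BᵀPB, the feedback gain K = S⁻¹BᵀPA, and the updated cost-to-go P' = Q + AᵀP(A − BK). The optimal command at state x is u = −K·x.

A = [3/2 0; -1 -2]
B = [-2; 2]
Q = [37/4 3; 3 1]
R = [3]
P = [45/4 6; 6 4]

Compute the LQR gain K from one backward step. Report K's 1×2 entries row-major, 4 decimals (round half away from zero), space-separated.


BᵀP = [-10.5000 -4.0000]
S = R + BᵀPB = [3] + [13.0000] = [16.0000]
BᵀPA = [-11.7500 8.0000]
K = S⁻¹·BᵀPA = [-0.7344 0.5000]
A−BK = [0.0313 1.0000; 0.4688 -3.0000]
AᵀP(A−BK) = [2.6836 -4.1250; -4.1250 12.0000]
P' = Q + AᵀP(A−BK) = [11.9336 -1.1250; -1.1250 13.0000]
tr(P') = 24.9336

-0.7344 0.5000


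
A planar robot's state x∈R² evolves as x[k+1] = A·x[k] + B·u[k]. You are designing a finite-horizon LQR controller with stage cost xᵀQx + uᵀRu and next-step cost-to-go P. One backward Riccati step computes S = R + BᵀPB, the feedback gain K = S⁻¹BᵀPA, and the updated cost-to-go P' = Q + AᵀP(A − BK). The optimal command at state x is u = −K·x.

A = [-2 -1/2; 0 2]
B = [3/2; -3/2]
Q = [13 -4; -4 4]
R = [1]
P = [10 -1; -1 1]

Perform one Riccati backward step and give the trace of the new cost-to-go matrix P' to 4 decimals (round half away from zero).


BᵀP = [16.5000 -3.0000]
S = R + BᵀPB = [1] + [29.2500] = [30.2500]
BᵀPA = [-33.0000 -14.2500]
K = S⁻¹·BᵀPA = [-1.0909 -0.4711]
A−BK = [-0.3636 0.2066; -1.6364 1.2934]
AᵀP(A−BK) = [4.0000 -1.5455; -1.5455 1.7872]
P' = Q + AᵀP(A−BK) = [17.0000 -5.5455; -5.5455 5.7872]
tr(P') = 22.7872

22.7872


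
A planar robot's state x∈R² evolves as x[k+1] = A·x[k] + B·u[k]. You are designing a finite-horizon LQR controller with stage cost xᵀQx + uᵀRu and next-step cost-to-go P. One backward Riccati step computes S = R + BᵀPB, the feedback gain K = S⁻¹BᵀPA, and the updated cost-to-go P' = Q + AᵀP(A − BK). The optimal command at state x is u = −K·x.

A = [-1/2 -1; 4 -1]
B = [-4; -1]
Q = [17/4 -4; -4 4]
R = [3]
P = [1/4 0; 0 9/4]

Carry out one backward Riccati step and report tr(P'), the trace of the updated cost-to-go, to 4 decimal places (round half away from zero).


37.8598

BᵀP = [-1.0000 -2.2500]
S = R + BᵀPB = [3] + [6.2500] = [9.2500]
BᵀPA = [-8.5000 3.2500]
K = S⁻¹·BᵀPA = [-0.9189 0.3514]
A−BK = [-4.1757 0.4054; 3.0811 -0.6486]
AᵀP(A−BK) = [28.2517 -5.8885; -5.8885 1.3581]
P' = Q + AᵀP(A−BK) = [32.5017 -9.8885; -9.8885 5.3581]
tr(P') = 37.8598


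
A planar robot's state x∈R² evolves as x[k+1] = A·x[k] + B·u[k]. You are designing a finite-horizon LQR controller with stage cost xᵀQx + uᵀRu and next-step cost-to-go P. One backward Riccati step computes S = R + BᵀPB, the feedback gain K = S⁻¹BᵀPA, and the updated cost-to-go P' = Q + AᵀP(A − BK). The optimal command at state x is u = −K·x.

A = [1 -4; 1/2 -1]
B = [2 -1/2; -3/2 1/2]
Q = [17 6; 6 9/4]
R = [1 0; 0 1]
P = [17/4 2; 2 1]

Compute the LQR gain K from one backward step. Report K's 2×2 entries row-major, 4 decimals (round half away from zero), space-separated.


BᵀP = [5.5000 2.5000; -1.1250 -0.5000]
S = R + BᵀPB = [1 0; 0 1] + [7.2500 -1.5000; -1.5000 0.3125] = [8.2500 -1.5000; -1.5000 1.3125]
BᵀPA = [6.7500 -24.5000; -1.3750 5.0000]
K = S⁻¹·BᵀPA = [0.7923 -2.8743; -0.1421 0.5246]
A−BK = [-0.6557 2.0109; 1.7596 -5.5738]
AᵀP(A−BK) = [0.9563 -3.3770; -3.3770 11.9563]
P' = Q + AᵀP(A−BK) = [17.9563 2.6230; 2.6230 14.2063]
tr(P') = 32.1626

0.7923 -2.8743 -0.1421 0.5246


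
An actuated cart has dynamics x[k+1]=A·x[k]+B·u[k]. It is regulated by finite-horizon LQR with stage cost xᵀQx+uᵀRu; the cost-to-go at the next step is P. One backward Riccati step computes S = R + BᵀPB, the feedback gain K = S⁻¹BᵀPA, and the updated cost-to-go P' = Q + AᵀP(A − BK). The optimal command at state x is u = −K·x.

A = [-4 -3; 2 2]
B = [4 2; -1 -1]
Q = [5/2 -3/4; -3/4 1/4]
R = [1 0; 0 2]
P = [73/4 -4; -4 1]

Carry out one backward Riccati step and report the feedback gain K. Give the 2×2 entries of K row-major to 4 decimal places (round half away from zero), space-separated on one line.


BᵀP = [77.0000 -17.0000; 40.5000 -9.0000]
S = R + BᵀPB = [1 0; 0 2] + [325.0000 171.0000; 171.0000 90.0000] = [326.0000 171.0000; 171.0000 92.0000]
BᵀPA = [-342.0000 -265.0000; -180.0000 -139.5000]
K = S⁻¹·BᵀPA = [-0.9108 -0.6997; -0.2636 -0.2157]
A−BK = [0.1704 0.2304; 0.8256 1.0846]
AᵀP(A−BK) = [1.0546 0.8628; 0.8628 0.7287]
P' = Q + AᵀP(A−BK) = [3.5546 0.1128; 0.1128 0.9787]
tr(P') = 4.5333

-0.9108 -0.6997 -0.2636 -0.2157


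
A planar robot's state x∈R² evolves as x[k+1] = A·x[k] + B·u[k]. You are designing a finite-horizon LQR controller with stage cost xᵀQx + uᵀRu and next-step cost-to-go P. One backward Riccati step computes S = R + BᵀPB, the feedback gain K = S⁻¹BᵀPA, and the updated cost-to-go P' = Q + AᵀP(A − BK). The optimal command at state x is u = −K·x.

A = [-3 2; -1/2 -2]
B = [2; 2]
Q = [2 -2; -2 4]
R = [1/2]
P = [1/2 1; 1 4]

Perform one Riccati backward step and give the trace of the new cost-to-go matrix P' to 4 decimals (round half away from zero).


9.7075

BᵀP = [3.0000 10.0000]
S = R + BᵀPB = [1/2] + [26.0000] = [26.5000]
BᵀPA = [-14.0000 -14.0000]
K = S⁻¹·BᵀPA = [-0.5283 -0.5283]
A−BK = [-1.9434 3.0566; 0.5566 -0.9434]
AᵀP(A−BK) = [1.1038 -1.3962; -1.3962 2.6038]
P' = Q + AᵀP(A−BK) = [3.1038 -3.3962; -3.3962 6.6038]
tr(P') = 9.7075


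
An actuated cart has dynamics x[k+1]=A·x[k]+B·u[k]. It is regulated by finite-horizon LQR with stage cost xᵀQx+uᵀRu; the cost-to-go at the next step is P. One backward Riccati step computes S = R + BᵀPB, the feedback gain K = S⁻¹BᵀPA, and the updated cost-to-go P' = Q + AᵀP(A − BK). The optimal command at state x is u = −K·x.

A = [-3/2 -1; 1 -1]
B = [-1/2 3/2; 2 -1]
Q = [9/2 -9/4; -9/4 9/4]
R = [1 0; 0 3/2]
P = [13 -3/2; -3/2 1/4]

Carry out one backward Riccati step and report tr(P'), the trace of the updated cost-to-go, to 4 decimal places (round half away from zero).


8.4863

BᵀP = [-9.5000 1.2500; 21.0000 -2.5000]
S = R + BᵀPB = [1 0; 0 3/2] + [7.2500 -15.5000; -15.5000 34.0000] = [8.2500 -15.5000; -15.5000 35.5000]
BᵀPA = [15.5000 8.2500; -34.0000 -18.5000]
K = S⁻¹·BᵀPA = [0.4418 0.1164; -0.7648 -0.4703]
A−BK = [-0.1318 -0.2363; -0.6485 -1.7031]
AᵀP(A−BK) = [1.1473 0.7055; 0.7055 0.5891]
P' = Q + AᵀP(A−BK) = [5.6473 -1.5445; -1.5445 2.8391]
tr(P') = 8.4863


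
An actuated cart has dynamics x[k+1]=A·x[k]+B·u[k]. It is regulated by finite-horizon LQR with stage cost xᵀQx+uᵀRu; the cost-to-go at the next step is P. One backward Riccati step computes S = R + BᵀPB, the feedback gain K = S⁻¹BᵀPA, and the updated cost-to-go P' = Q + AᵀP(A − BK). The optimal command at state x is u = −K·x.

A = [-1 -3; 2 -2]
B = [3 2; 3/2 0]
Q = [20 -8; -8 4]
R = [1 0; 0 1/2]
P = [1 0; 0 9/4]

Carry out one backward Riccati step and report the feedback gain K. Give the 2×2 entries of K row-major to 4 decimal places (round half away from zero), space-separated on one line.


BᵀP = [3.0000 3.3750; 2.0000 0.0000]
S = R + BᵀPB = [1 0; 0 1/2] + [14.0625 6.0000; 6.0000 4.0000] = [15.0625 6.0000; 6.0000 4.5000]
BᵀPA = [3.7500 -15.7500; -2.0000 -6.0000]
K = S⁻¹·BᵀPA = [0.9086 -1.0973; -1.6559 0.1298]
A−BK = [-0.4140 0.0324; 0.6372 -0.3540]
AᵀP(A−BK) = [3.2812 -1.6254; -1.6254 1.4956]
P' = Q + AᵀP(A−BK) = [23.2812 -9.6254; -9.6254 5.4956]
tr(P') = 28.7768

0.9086 -1.0973 -1.6559 0.1298


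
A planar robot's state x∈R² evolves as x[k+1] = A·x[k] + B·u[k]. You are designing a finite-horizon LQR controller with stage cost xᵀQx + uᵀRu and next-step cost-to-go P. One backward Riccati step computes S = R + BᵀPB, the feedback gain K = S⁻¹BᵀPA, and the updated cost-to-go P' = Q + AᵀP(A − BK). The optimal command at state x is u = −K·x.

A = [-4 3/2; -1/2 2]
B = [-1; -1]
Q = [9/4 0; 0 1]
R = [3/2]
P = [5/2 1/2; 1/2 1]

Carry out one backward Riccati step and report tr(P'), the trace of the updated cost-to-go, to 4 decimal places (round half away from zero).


BᵀP = [-3.0000 -1.5000]
S = R + BᵀPB = [3/2] + [4.5000] = [6.0000]
BᵀPA = [12.7500 -7.5000]
K = S⁻¹·BᵀPA = [2.1250 -1.2500]
A−BK = [-1.8750 0.2500; 1.6250 0.7500]
AᵀP(A−BK) = [15.1563 -4.4375; -4.4375 3.2500]
P' = Q + AᵀP(A−BK) = [17.4063 -4.4375; -4.4375 4.2500]
tr(P') = 21.6563

21.6563
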